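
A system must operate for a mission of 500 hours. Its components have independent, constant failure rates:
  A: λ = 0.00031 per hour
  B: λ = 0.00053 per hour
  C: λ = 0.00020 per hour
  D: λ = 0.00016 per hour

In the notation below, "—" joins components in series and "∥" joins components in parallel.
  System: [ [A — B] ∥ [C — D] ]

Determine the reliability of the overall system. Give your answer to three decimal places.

0.944

R(A) = exp(−0.00031 × 500) = 0.85642
R(B) = exp(−0.00053 × 500) = 0.76721
R(C) = exp(−0.00020 × 500) = 0.90484
R(D) = exp(−0.00016 × 500) = 0.92312
Series (A and B): 0.85642 × 0.76721 = 0.65705
Series (C and D): 0.90484 × 0.92312 = 0.83528
Parallel ([0.65705] and [0.83528]): 1 − (1 − 0.65705)(1 − 0.83528) = 0.944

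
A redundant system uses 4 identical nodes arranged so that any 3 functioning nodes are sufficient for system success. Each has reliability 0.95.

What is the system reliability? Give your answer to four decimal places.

R = Σ_{i=3}^{4} C(4,i) p^i (1−p)^{4−i} with p = 0.95
C(4,3)·0.95^3·0.05^1 = 0.171475
C(4,4)·0.95^4·0.05^0 = 0.814506
Sum = 0.9860

0.9860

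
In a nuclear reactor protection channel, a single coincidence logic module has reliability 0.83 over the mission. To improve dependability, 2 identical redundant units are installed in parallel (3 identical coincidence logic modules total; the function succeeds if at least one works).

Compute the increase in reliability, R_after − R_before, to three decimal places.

0.165

R_before = 0.83
R_after = 1 − (1 − 0.83)^3 = 0.995
ΔR = 0.995 − 0.83 = 0.165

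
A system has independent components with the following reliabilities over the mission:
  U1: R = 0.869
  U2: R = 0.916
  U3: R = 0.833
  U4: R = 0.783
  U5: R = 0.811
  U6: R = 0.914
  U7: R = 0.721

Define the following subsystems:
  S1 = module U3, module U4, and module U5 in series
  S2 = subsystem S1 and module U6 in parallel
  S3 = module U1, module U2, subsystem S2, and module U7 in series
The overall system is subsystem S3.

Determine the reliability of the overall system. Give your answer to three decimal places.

0.551

Series (U3, U4, and U5): 0.83300 × 0.78300 × 0.81100 = 0.52897
Parallel ([0.52897] and U6): 1 − (1 − 0.52897)(1 − 0.91400) = 0.95949
Series (U1, U2, [0.95949], and U7): 0.86900 × 0.91600 × 0.95949 × 0.72100 = 0.551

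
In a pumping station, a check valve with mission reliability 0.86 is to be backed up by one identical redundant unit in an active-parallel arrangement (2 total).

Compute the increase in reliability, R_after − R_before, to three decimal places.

0.120

R_before = 0.86
R_after = 1 − (1 − 0.86)^2 = 0.980
ΔR = 0.980 − 0.86 = 0.120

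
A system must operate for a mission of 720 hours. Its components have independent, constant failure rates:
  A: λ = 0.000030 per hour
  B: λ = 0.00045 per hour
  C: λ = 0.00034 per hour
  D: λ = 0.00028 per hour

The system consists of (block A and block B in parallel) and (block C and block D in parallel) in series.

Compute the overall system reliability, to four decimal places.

0.9547

R(A) = exp(−0.000030 × 720) = 0.978632
R(B) = exp(−0.00045 × 720) = 0.723250
R(C) = exp(−0.00034 × 720) = 0.782861
R(D) = exp(−0.00028 × 720) = 0.817422
Parallel (A and B): 1 − (1 − 0.978632)(1 − 0.723250) = 0.994086
Parallel (C and D): 1 − (1 − 0.782861)(1 − 0.817422) = 0.960355
Series ([0.994086] and [0.960355]): 0.994086 × 0.960355 = 0.9547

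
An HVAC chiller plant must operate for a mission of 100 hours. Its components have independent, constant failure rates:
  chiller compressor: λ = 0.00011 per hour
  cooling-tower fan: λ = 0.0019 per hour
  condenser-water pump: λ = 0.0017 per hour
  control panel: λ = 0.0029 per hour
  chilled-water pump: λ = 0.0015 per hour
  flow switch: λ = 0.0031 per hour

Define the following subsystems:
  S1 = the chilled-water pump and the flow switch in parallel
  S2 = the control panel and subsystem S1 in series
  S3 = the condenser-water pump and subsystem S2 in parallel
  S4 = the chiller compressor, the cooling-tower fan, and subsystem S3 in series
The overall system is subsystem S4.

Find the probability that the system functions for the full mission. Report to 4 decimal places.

0.7822

R(chiller compressor) = exp(−0.00011 × 100) = 0.989060
R(cooling-tower fan) = exp(−0.0019 × 100) = 0.826959
R(condenser-water pump) = exp(−0.0017 × 100) = 0.843665
R(control panel) = exp(−0.0029 × 100) = 0.748264
R(chilled-water pump) = exp(−0.0015 × 100) = 0.860708
R(flow switch) = exp(−0.0031 × 100) = 0.733447
Parallel (chilled-water pump and flow switch): 1 − (1 − 0.860708)(1 − 0.733447) = 0.962871
Series (control panel and [0.962871]): 0.748264 × 0.962871 = 0.720482
Parallel (condenser-water pump and [0.720482]): 1 − (1 − 0.843665)(1 − 0.720482) = 0.956302
Series (chiller compressor, cooling-tower fan, and [0.956302]): 0.989060 × 0.826959 × 0.956302 = 0.7822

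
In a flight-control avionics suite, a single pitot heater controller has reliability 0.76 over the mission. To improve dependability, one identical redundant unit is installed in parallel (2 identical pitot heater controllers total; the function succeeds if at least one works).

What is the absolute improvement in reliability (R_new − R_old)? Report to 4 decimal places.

0.1824

R_before = 0.76
R_after = 1 − (1 − 0.76)^2 = 0.9424
ΔR = 0.9424 − 0.76 = 0.1824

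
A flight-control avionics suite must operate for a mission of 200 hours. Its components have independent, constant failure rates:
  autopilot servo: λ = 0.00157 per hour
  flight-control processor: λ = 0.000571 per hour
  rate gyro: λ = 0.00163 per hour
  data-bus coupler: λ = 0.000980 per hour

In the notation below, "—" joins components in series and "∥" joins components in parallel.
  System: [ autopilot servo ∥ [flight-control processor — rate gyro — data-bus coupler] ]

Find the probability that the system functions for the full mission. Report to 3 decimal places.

0.873

R(autopilot servo) = exp(−0.00157 × 200) = 0.73052
R(flight-control processor) = exp(−0.000571 × 200) = 0.89208
R(rate gyro) = exp(−0.00163 × 200) = 0.72181
R(data-bus coupler) = exp(−0.000980 × 200) = 0.82201
Series (flight-control processor, rate gyro, and data-bus coupler): 0.89208 × 0.72181 × 0.82201 = 0.52930
Parallel (autopilot servo and [0.52930]): 1 − (1 − 0.73052)(1 − 0.52930) = 0.873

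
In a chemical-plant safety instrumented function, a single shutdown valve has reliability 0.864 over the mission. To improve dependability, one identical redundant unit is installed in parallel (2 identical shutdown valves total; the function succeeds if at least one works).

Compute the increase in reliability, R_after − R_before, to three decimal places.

0.118

R_before = 0.864
R_after = 1 − (1 − 0.864)^2 = 0.982
ΔR = 0.982 − 0.864 = 0.118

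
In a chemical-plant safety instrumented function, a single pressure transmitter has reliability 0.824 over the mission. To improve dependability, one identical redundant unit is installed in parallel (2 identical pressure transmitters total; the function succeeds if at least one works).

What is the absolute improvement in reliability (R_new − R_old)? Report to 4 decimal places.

R_before = 0.824
R_after = 1 − (1 − 0.824)^2 = 0.9690
ΔR = 0.9690 − 0.824 = 0.1450

0.1450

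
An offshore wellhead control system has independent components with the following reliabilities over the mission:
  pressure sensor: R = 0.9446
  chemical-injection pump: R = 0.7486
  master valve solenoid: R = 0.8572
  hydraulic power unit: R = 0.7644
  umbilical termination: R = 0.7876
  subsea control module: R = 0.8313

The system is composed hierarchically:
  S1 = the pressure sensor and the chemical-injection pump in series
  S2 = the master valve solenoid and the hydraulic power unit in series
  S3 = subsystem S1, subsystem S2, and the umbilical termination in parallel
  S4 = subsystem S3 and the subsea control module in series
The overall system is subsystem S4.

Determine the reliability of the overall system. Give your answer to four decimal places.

0.8135

Series (pressure sensor and chemical-injection pump): 0.944600 × 0.748600 = 0.707128
Series (master valve solenoid and hydraulic power unit): 0.857200 × 0.764400 = 0.655244
Parallel ([0.707128], [0.655244], and umbilical termination): 1 − (1 − 0.707128)(1 − 0.655244)(1 − 0.787600) = 0.978554
Series ([0.978554] and subsea control module): 0.978554 × 0.831300 = 0.8135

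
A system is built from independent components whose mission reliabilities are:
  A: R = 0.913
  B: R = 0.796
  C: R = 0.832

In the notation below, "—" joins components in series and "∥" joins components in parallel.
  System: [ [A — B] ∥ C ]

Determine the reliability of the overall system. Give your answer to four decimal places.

Series (A and B): 0.913000 × 0.796000 = 0.726748
Parallel ([0.726748] and C): 1 − (1 − 0.726748)(1 − 0.832000) = 0.9541

0.9541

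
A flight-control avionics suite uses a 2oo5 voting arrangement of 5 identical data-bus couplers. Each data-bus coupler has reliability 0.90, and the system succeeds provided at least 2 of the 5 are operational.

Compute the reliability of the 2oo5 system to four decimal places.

R = Σ_{i=2}^{5} C(5,i) p^i (1−p)^{5−i} with p = 0.90
C(5,2)·0.90^2·0.10^3 = 0.008100
C(5,3)·0.90^3·0.10^2 = 0.072900
C(5,4)·0.90^4·0.10^1 = 0.328050
C(5,5)·0.90^5·0.10^0 = 0.590490
Sum = 0.9995

0.9995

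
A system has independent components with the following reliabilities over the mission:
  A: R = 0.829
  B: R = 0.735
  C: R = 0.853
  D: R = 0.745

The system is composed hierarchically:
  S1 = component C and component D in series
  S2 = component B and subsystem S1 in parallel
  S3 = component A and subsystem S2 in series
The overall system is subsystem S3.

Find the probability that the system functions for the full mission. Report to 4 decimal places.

0.7489

Series (C and D): 0.853000 × 0.745000 = 0.635485
Parallel (B and [0.635485]): 1 − (1 − 0.735000)(1 − 0.635485) = 0.903404
Series (A and [0.903404]): 0.829000 × 0.903404 = 0.7489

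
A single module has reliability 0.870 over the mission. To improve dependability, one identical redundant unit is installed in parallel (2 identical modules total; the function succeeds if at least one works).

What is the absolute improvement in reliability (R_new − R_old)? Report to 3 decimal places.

0.113

R_before = 0.870
R_after = 1 − (1 − 0.870)^2 = 0.983
ΔR = 0.983 − 0.870 = 0.113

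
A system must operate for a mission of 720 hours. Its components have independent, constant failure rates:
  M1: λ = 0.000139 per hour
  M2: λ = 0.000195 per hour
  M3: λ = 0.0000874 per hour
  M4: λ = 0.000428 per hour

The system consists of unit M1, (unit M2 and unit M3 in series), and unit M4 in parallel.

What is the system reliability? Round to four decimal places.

0.9954

R(M1) = exp(−0.000139 × 720) = 0.904765
R(M2) = exp(−0.000195 × 720) = 0.869011
R(M3) = exp(−0.0000874 × 720) = 0.939011
R(M4) = exp(−0.000428 × 720) = 0.734798
Series (M2 and M3): 0.869011 × 0.939011 = 0.816011
Parallel (M1, [0.816011], and M4): 1 − (1 − 0.904765)(1 − 0.816011)(1 − 0.734798) = 0.9954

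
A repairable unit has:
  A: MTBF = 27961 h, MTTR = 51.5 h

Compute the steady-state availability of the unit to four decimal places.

A(A) = MTBF/(MTBF+MTTR) = 27961/(27961+51.5) = 0.9982

0.9982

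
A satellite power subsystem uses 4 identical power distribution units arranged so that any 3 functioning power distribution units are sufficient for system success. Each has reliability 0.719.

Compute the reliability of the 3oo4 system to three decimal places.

0.685

R = Σ_{i=3}^{4} C(4,i) p^i (1−p)^{4−i} with p = 0.719
C(4,3)·0.719^3·0.281^1 = 0.41779
C(4,4)·0.719^4·0.281^0 = 0.26725
Sum = 0.685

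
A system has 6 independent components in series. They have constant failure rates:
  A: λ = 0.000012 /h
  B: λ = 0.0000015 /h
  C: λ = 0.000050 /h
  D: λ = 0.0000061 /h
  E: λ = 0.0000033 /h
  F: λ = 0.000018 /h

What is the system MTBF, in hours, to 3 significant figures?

11000

Series of exponential components: λ_sys = Σ λ_i
λ_sys = 0.000012 + 0.0000015 + 0.000050 + 0.0000061 + 0.0000033 + 0.000018 = 9.0900e-05 /h
MTBF = 1 / λ_sys = 11000 h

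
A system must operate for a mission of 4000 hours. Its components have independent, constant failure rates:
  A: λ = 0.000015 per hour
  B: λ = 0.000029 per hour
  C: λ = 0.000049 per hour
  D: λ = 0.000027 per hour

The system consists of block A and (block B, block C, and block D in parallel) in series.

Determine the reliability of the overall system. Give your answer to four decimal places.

0.9399

R(A) = exp(−0.000015 × 4000) = 0.941765
R(B) = exp(−0.000029 × 4000) = 0.890475
R(C) = exp(−0.000049 × 4000) = 0.822012
R(D) = exp(−0.000027 × 4000) = 0.897628
Parallel (B, C, and D): 1 − (1 − 0.890475)(1 − 0.822012)(1 − 0.897628) = 0.998004
Series (A and [0.998004]): 0.941765 × 0.998004 = 0.9399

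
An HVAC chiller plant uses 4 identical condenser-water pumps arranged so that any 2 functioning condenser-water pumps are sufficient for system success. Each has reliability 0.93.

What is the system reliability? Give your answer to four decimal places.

0.9987

R = Σ_{i=2}^{4} C(4,i) p^i (1−p)^{4−i} with p = 0.93
C(4,2)·0.93^2·0.07^2 = 0.025428
C(4,3)·0.93^3·0.07^1 = 0.225220
C(4,4)·0.93^4·0.07^0 = 0.748052
Sum = 0.9987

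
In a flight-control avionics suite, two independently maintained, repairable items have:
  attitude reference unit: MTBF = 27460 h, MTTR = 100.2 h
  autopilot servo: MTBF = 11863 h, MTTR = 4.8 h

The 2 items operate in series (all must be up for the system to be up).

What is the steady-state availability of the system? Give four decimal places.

0.9960

A(attitude reference unit) = MTBF/(MTBF+MTTR) = 27460/(27460+100.2) = 0.996364
A(autopilot servo) = MTBF/(MTBF+MTTR) = 11863/(11863+4.8) = 0.999596
Series availability: 0.996364 × 0.999596 = 0.9960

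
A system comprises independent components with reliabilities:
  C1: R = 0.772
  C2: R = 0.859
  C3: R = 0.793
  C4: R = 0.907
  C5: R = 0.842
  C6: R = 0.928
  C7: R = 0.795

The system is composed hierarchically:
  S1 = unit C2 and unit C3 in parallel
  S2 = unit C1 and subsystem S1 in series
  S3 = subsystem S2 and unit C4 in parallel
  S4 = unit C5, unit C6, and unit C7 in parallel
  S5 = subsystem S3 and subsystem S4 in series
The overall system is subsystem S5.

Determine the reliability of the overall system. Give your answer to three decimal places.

0.974

Parallel (C2 and C3): 1 − (1 − 0.85900)(1 − 0.79300) = 0.97081
Series (C1 and [0.97081]): 0.77200 × 0.97081 = 0.74947
Parallel ([0.74947] and C4): 1 − (1 − 0.74947)(1 − 0.90700) = 0.97670
Parallel (C5, C6, and C7): 1 − (1 − 0.84200)(1 − 0.92800)(1 − 0.79500) = 0.99767
Series ([0.97670] and [0.99767]): 0.97670 × 0.99767 = 0.974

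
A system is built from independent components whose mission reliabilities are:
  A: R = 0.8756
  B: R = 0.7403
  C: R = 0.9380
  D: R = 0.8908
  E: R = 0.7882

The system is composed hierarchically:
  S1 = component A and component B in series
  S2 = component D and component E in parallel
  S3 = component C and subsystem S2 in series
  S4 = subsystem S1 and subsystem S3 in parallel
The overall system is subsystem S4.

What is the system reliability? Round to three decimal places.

Series (A and B): 0.87560 × 0.74030 = 0.64821
Parallel (D and E): 1 − (1 − 0.89080)(1 − 0.78820) = 0.97687
Series (C and [0.97687]): 0.93800 × 0.97687 = 0.91630
Parallel ([0.64821] and [0.91630]): 1 − (1 − 0.64821)(1 − 0.91630) = 0.971

0.971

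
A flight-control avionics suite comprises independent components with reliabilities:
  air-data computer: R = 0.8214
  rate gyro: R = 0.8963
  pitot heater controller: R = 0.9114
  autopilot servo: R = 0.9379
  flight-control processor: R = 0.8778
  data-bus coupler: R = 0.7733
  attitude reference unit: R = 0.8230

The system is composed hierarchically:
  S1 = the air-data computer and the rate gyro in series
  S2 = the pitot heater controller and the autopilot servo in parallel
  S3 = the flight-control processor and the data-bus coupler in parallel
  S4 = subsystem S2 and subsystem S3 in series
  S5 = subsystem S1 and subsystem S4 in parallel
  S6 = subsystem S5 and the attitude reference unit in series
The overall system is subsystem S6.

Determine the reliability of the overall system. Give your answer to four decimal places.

0.8158

Series (air-data computer and rate gyro): 0.821400 × 0.896300 = 0.736221
Parallel (pitot heater controller and autopilot servo): 1 − (1 − 0.911400)(1 − 0.937900) = 0.994498
Parallel (flight-control processor and data-bus coupler): 1 − (1 − 0.877800)(1 − 0.773300) = 0.972297
Series ([0.994498] and [0.972297]): 0.994498 × 0.972297 = 0.966947
Parallel ([0.736221] and [0.966947]): 1 − (1 − 0.736221)(1 − 0.966947) = 0.991281
Series ([0.991281] and attitude reference unit): 0.991281 × 0.823000 = 0.8158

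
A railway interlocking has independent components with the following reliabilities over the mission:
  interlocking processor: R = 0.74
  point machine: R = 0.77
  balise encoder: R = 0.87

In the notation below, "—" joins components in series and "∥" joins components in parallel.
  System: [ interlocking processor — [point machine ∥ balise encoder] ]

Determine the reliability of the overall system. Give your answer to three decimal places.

Parallel (point machine and balise encoder): 1 − (1 − 0.77000)(1 − 0.87000) = 0.97010
Series (interlocking processor and [0.97010]): 0.74000 × 0.97010 = 0.718

0.718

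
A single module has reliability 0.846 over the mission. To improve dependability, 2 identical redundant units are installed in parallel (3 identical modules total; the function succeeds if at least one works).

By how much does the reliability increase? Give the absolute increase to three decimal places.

R_before = 0.846
R_after = 1 − (1 − 0.846)^3 = 0.996
ΔR = 0.996 − 0.846 = 0.150

0.150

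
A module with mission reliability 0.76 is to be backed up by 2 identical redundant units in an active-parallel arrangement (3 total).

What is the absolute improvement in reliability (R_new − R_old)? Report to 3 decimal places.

R_before = 0.76
R_after = 1 − (1 − 0.76)^3 = 0.986
ΔR = 0.986 − 0.76 = 0.226

0.226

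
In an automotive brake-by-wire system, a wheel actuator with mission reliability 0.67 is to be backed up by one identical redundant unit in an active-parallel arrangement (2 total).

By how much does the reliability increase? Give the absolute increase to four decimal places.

0.2211

R_before = 0.67
R_after = 1 − (1 − 0.67)^2 = 0.8911
ΔR = 0.8911 − 0.67 = 0.2211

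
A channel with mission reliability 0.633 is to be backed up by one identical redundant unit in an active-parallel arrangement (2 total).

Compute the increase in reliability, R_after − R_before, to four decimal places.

R_before = 0.633
R_after = 1 − (1 − 0.633)^2 = 0.8653
ΔR = 0.8653 − 0.633 = 0.2323

0.2323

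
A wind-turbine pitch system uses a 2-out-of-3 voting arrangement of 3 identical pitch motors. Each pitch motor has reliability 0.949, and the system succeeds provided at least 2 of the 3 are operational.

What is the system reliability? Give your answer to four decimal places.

R = Σ_{i=2}^{3} C(3,i) p^i (1−p)^{3−i} with p = 0.949
C(3,2)·0.949^2·0.051^1 = 0.137792
C(3,3)·0.949^3·0.051^0 = 0.854670
Sum = 0.9925

0.9925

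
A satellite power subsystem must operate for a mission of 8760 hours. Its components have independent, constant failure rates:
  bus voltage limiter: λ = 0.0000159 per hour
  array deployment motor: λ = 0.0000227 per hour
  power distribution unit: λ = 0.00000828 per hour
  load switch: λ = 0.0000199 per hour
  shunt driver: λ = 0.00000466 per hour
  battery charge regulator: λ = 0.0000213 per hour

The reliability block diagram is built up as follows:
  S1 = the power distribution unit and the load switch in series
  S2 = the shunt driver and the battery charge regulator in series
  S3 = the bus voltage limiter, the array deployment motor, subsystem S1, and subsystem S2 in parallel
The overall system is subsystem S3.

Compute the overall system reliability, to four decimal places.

0.9990

R(bus voltage limiter) = exp(−0.0000159 × 8760) = 0.869981
R(array deployment motor) = exp(−0.0000227 × 8760) = 0.819671
R(power distribution unit) = exp(−0.00000828 × 8760) = 0.930035
R(load switch) = exp(−0.0000199 × 8760) = 0.840025
R(shunt driver) = exp(−0.00000466 × 8760) = 0.960000
R(battery charge regulator) = exp(−0.0000213 × 8760) = 0.829786
Series (power distribution unit and load switch): 0.930035 × 0.840025 = 0.781253
Series (shunt driver and battery charge regulator): 0.960000 × 0.829786 = 0.796595
Parallel (bus voltage limiter, array deployment motor, [0.781253], and [0.796595]): 1 − (1 − 0.869981)(1 − 0.819671)(1 − 0.781253)(1 − 0.796595) = 0.9990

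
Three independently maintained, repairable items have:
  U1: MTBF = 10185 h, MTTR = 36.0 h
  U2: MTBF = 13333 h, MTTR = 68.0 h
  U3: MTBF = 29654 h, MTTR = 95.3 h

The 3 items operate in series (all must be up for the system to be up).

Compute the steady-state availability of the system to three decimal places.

0.988

A(U1) = MTBF/(MTBF+MTTR) = 10185/(10185+36.0) = 0.996478
A(U2) = MTBF/(MTBF+MTTR) = 13333/(13333+68.0) = 0.994926
A(U3) = MTBF/(MTBF+MTTR) = 29654/(29654+95.3) = 0.996797
Series availability: 0.996478 × 0.994926 × 0.996797 = 0.988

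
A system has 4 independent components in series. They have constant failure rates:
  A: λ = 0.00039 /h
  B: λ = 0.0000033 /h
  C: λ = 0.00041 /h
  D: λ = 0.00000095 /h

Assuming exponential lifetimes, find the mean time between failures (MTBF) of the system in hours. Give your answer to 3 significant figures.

Series of exponential components: λ_sys = Σ λ_i
λ_sys = 0.00039 + 0.0000033 + 0.00041 + 0.00000095 = 8.0425e-04 /h
MTBF = 1 / λ_sys = 1240 h

1240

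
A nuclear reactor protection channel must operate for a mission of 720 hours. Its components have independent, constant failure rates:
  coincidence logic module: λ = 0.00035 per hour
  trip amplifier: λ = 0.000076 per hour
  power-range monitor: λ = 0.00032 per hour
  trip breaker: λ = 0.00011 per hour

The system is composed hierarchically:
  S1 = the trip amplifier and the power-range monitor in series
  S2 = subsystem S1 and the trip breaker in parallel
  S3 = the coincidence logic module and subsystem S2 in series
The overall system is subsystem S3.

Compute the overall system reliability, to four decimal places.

R(coincidence logic module) = exp(−0.00035 × 720) = 0.777245
R(trip amplifier) = exp(−0.000076 × 720) = 0.946750
R(power-range monitor) = exp(−0.00032 × 720) = 0.794216
R(trip breaker) = exp(−0.00011 × 720) = 0.923855
Series (trip amplifier and power-range monitor): 0.946750 × 0.794216 = 0.751924
Parallel ([0.751924] and trip breaker): 1 − (1 − 0.751924)(1 − 0.923855) = 0.981110
Series (coincidence logic module and [0.981110]): 0.777245 × 0.981110 = 0.7626

0.7626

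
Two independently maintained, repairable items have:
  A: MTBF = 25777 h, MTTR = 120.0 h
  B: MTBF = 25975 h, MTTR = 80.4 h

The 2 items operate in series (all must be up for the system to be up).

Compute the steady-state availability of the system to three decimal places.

A(A) = MTBF/(MTBF+MTTR) = 25777/(25777+120.0) = 0.995366
A(B) = MTBF/(MTBF+MTTR) = 25975/(25975+80.4) = 0.996914
Series availability: 0.995366 × 0.996914 = 0.992

0.992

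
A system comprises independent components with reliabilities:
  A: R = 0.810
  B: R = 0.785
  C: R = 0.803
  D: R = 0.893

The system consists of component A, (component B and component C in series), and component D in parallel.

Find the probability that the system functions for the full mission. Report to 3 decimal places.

Series (B and C): 0.78500 × 0.80300 = 0.63036
Parallel (A, [0.63036], and D): 1 − (1 − 0.81000)(1 − 0.63036)(1 − 0.89300) = 0.992

0.992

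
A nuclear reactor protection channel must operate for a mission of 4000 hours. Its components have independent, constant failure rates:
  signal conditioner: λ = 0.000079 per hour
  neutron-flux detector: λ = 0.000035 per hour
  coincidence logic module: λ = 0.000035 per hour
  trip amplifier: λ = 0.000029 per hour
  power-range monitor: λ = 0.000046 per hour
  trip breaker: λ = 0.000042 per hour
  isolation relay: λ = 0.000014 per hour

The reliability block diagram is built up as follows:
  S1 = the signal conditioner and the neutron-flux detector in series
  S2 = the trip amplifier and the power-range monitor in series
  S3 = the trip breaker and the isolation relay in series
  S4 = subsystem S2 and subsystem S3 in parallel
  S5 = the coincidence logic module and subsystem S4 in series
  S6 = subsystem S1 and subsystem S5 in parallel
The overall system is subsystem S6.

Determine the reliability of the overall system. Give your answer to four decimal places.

0.9356

R(signal conditioner) = exp(−0.000079 × 4000) = 0.729059
R(neutron-flux detector) = exp(−0.000035 × 4000) = 0.869358
R(coincidence logic module) = exp(−0.000035 × 4000) = 0.869358
R(trip amplifier) = exp(−0.000029 × 4000) = 0.890475
R(power-range monitor) = exp(−0.000046 × 4000) = 0.831936
R(trip breaker) = exp(−0.000042 × 4000) = 0.845354
R(isolation relay) = exp(−0.000014 × 4000) = 0.945539
Series (signal conditioner and neutron-flux detector): 0.729059 × 0.869358 = 0.633813
Series (trip amplifier and power-range monitor): 0.890475 × 0.831936 = 0.740818
Series (trip breaker and isolation relay): 0.845354 × 0.945539 = 0.799315
Parallel ([0.740818] and [0.799315]): 1 − (1 − 0.740818)(1 − 0.799315) = 0.947986
Series (coincidence logic module and [0.947986]): 0.869358 × 0.947986 = 0.824139
Parallel ([0.633813] and [0.824139]): 1 − (1 − 0.633813)(1 − 0.824139) = 0.9356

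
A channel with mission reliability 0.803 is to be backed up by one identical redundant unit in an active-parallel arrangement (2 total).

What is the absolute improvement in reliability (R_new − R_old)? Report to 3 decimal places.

R_before = 0.803
R_after = 1 − (1 − 0.803)^2 = 0.961
ΔR = 0.961 − 0.803 = 0.158

0.158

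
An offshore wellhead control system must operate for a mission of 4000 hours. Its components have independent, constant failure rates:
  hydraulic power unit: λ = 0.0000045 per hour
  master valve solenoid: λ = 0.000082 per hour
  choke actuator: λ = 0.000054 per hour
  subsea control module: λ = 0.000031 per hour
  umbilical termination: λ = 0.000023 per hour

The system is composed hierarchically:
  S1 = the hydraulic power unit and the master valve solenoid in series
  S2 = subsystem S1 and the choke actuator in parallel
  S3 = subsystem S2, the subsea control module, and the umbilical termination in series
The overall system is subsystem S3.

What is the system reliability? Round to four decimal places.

R(hydraulic power unit) = exp(−0.0000045 × 4000) = 0.982161
R(master valve solenoid) = exp(−0.000082 × 4000) = 0.720363
R(choke actuator) = exp(−0.000054 × 4000) = 0.805735
R(subsea control module) = exp(−0.000031 × 4000) = 0.883380
R(umbilical termination) = exp(−0.000023 × 4000) = 0.912105
Series (hydraulic power unit and master valve solenoid): 0.982161 × 0.720363 = 0.707512
Parallel ([0.707512] and choke actuator): 1 − (1 − 0.707512)(1 − 0.805735) = 0.943180
Series ([0.943180], subsea control module, and umbilical termination): 0.943180 × 0.883380 × 0.912105 = 0.7600

0.7600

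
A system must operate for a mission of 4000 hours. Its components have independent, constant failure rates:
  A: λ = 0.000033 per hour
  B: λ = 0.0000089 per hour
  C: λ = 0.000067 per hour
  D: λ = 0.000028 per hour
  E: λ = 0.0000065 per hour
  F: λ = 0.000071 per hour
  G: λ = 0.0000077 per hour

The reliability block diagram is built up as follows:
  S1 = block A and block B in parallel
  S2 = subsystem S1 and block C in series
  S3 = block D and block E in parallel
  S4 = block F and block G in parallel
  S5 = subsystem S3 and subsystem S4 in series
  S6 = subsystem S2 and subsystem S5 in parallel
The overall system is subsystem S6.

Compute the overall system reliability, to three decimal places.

0.998

R(A) = exp(−0.000033 × 4000) = 0.87634
R(B) = exp(−0.0000089 × 4000) = 0.96503
R(C) = exp(−0.000067 × 4000) = 0.76491
R(D) = exp(−0.000028 × 4000) = 0.89404
R(E) = exp(−0.0000065 × 4000) = 0.97434
R(F) = exp(−0.000071 × 4000) = 0.75277
R(G) = exp(−0.0000077 × 4000) = 0.96967
Parallel (A and B): 1 − (1 − 0.87634)(1 − 0.96503) = 0.99568
Series ([0.99568] and C): 0.99568 × 0.76491 = 0.76161
Parallel (D and E): 1 − (1 − 0.89404)(1 − 0.97434) = 0.99728
Parallel (F and G): 1 − (1 − 0.75277)(1 − 0.96967) = 0.99250
Series ([0.99728] and [0.99250]): 0.99728 × 0.99250 = 0.98980
Parallel ([0.76161] and [0.98980]): 1 − (1 − 0.76161)(1 − 0.98980) = 0.998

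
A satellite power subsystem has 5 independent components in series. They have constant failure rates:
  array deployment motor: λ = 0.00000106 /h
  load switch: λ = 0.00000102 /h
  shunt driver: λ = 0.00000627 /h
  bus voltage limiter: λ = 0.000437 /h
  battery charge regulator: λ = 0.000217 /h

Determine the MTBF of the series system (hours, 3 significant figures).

1510

Series of exponential components: λ_sys = Σ λ_i
λ_sys = 0.00000106 + 0.00000102 + 0.00000627 + 0.000437 + 0.000217 = 6.6235e-04 /h
MTBF = 1 / λ_sys = 1510 h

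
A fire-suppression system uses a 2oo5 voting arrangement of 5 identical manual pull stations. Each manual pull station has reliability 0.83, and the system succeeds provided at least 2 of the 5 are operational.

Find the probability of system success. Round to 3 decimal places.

0.996

R = Σ_{i=2}^{5} C(5,i) p^i (1−p)^{5−i} with p = 0.83
C(5,2)·0.83^2·0.17^3 = 0.03385
C(5,3)·0.83^3·0.17^2 = 0.16525
C(5,4)·0.83^4·0.17^1 = 0.40340
C(5,5)·0.83^5·0.17^0 = 0.39390
Sum = 0.996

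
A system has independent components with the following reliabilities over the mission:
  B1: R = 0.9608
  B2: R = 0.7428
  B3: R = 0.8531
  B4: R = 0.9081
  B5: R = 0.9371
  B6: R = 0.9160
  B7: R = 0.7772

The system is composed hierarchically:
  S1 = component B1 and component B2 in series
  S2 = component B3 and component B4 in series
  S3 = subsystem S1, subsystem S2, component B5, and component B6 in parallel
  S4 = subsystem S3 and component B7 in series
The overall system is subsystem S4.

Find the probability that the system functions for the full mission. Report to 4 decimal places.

Series (B1 and B2): 0.960800 × 0.742800 = 0.713682
Series (B3 and B4): 0.853100 × 0.908100 = 0.774700
Parallel ([0.713682], [0.774700], B5, and B6): 1 − (1 − 0.713682)(1 − 0.774700)(1 − 0.937100)(1 − 0.916000) = 0.999659
Series ([0.999659] and B7): 0.999659 × 0.777200 = 0.7769

0.7769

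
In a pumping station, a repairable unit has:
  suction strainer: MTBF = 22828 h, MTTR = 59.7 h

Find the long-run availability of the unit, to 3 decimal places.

A(suction strainer) = MTBF/(MTBF+MTTR) = 22828/(22828+59.7) = 0.997

0.997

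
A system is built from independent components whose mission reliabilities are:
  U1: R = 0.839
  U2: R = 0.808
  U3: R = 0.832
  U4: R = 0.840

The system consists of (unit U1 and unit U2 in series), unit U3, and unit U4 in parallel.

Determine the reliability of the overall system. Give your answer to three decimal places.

0.991

Series (U1 and U2): 0.83900 × 0.80800 = 0.67791
Parallel ([0.67791], U3, and U4): 1 − (1 − 0.67791)(1 − 0.83200)(1 − 0.84000) = 0.991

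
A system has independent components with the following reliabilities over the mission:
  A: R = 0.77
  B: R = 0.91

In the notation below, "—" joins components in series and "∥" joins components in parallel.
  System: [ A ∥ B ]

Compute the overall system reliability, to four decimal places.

0.9793

Parallel (A and B): 1 − (1 − 0.770000)(1 − 0.910000) = 0.9793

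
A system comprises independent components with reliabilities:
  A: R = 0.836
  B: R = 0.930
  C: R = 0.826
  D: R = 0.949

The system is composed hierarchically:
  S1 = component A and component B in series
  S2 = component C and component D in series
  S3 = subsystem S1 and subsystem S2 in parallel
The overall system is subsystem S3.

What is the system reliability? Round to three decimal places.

Series (A and B): 0.83600 × 0.93000 = 0.77748
Series (C and D): 0.82600 × 0.94900 = 0.78387
Parallel ([0.77748] and [0.78387]): 1 − (1 − 0.77748)(1 − 0.78387) = 0.952

0.952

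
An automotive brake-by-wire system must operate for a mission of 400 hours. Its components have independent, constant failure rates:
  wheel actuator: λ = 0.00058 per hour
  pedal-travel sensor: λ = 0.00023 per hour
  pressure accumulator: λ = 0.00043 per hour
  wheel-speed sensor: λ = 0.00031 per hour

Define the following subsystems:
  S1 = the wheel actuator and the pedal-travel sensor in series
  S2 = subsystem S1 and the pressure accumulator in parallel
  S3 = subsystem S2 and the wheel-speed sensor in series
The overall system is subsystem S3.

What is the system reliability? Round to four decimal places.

R(wheel actuator) = exp(−0.00058 × 400) = 0.792946
R(pedal-travel sensor) = exp(−0.00023 × 400) = 0.912105
R(pressure accumulator) = exp(−0.00043 × 400) = 0.841979
R(wheel-speed sensor) = exp(−0.00031 × 400) = 0.883380
Series (wheel actuator and pedal-travel sensor): 0.792946 × 0.912105 = 0.723250
Parallel ([0.723250] and pressure accumulator): 1 − (1 − 0.723250)(1 − 0.841979) = 0.956268
Series ([0.956268] and wheel-speed sensor): 0.956268 × 0.883380 = 0.8447

0.8447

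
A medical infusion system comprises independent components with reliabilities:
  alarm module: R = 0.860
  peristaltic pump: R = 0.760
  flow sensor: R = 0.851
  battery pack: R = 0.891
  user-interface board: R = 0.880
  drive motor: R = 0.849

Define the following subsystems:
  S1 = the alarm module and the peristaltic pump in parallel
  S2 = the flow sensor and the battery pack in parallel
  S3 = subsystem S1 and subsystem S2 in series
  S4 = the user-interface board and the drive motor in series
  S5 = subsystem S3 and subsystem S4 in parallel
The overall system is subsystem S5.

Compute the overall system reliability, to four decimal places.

Parallel (alarm module and peristaltic pump): 1 − (1 − 0.860000)(1 − 0.760000) = 0.966400
Parallel (flow sensor and battery pack): 1 − (1 − 0.851000)(1 − 0.891000) = 0.983759
Series ([0.966400] and [0.983759]): 0.966400 × 0.983759 = 0.950705
Series (user-interface board and drive motor): 0.880000 × 0.849000 = 0.747120
Parallel ([0.950705] and [0.747120]): 1 − (1 − 0.950705)(1 − 0.747120) = 0.9875

0.9875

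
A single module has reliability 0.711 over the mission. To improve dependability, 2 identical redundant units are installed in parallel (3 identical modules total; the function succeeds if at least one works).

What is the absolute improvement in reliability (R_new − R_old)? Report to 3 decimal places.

0.265

R_before = 0.711
R_after = 1 − (1 − 0.711)^3 = 0.976
ΔR = 0.976 − 0.711 = 0.265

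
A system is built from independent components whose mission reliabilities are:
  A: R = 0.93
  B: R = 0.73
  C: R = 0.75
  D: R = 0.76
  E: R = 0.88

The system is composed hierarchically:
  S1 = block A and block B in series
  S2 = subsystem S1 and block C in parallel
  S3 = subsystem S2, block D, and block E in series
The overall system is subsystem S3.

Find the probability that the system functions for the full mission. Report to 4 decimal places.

0.6151

Series (A and B): 0.930000 × 0.730000 = 0.678900
Parallel ([0.678900] and C): 1 − (1 − 0.678900)(1 − 0.750000) = 0.919725
Series ([0.919725], D, and E): 0.919725 × 0.760000 × 0.880000 = 0.6151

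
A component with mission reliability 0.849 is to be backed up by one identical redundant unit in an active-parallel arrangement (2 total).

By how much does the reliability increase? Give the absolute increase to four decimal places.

R_before = 0.849
R_after = 1 − (1 − 0.849)^2 = 0.9772
ΔR = 0.9772 − 0.849 = 0.1282

0.1282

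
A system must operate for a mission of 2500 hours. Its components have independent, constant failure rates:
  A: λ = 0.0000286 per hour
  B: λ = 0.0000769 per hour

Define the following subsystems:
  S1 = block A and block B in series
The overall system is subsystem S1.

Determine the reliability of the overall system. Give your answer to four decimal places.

R(A) = exp(−0.0000286 × 2500) = 0.930996
R(B) = exp(−0.0000769 × 2500) = 0.825101
Series (A and B): 0.930996 × 0.825101 = 0.7682

0.7682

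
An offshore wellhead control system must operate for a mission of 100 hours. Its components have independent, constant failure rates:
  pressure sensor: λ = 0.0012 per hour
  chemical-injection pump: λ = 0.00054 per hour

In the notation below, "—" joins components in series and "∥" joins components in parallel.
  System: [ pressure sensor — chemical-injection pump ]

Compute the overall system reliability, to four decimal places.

0.8403

R(pressure sensor) = exp(−0.0012 × 100) = 0.886920
R(chemical-injection pump) = exp(−0.00054 × 100) = 0.947432
Series (pressure sensor and chemical-injection pump): 0.886920 × 0.947432 = 0.8403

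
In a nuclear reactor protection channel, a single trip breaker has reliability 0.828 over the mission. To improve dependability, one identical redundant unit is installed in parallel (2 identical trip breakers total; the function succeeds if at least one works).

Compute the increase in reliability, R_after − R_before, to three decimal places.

0.142

R_before = 0.828
R_after = 1 − (1 − 0.828)^2 = 0.970
ΔR = 0.970 − 0.828 = 0.142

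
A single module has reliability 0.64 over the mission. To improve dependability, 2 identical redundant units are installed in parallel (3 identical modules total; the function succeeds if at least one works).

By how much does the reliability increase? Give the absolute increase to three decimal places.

R_before = 0.64
R_after = 1 − (1 − 0.64)^3 = 0.953
ΔR = 0.953 − 0.64 = 0.313

0.313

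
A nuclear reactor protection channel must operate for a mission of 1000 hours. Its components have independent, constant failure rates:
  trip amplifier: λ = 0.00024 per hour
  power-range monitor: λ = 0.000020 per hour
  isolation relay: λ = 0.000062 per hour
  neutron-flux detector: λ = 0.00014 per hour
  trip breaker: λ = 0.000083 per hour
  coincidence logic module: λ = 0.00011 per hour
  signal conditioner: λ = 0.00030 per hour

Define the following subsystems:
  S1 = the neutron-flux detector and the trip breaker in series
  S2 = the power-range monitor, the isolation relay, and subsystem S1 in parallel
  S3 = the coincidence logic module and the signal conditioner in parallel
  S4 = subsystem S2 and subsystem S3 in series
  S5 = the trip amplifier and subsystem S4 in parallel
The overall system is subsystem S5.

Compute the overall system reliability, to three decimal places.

R(trip amplifier) = exp(−0.00024 × 1000) = 0.78663
R(power-range monitor) = exp(−0.000020 × 1000) = 0.98020
R(isolation relay) = exp(−0.000062 × 1000) = 0.93988
R(neutron-flux detector) = exp(−0.00014 × 1000) = 0.86936
R(trip breaker) = exp(−0.000083 × 1000) = 0.92035
R(coincidence logic module) = exp(−0.00011 × 1000) = 0.89583
R(signal conditioner) = exp(−0.00030 × 1000) = 0.74082
Series (neutron-flux detector and trip breaker): 0.86936 × 0.92035 = 0.80012
Parallel (power-range monitor, isolation relay, and [0.80012]): 1 − (1 − 0.98020)(1 − 0.93988)(1 − 0.80012) = 0.99976
Parallel (coincidence logic module and signal conditioner): 1 − (1 − 0.89583)(1 − 0.74082) = 0.97300
Series ([0.99976] and [0.97300]): 0.99976 × 0.97300 = 0.97277
Parallel (trip amplifier and [0.97277]): 1 − (1 − 0.78663)(1 − 0.97277) = 0.994

0.994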